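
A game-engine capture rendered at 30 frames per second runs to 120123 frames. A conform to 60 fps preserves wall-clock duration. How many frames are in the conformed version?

240246 frames

Target frames = source frames × (target rate / source rate) = 120123 × (60)/(30) = 120123 × 2 = 240246.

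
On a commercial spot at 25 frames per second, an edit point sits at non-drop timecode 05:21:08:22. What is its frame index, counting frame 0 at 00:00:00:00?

frame 481722

Total seconds to the label: (5 × 3600 + 21 × 60 + 8) = 19268.
Frame index = 19268 × 25 + 22 = 481722.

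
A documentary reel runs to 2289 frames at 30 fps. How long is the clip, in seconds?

Running time = 2289 / (30) = 76.3 s.

76.3 seconds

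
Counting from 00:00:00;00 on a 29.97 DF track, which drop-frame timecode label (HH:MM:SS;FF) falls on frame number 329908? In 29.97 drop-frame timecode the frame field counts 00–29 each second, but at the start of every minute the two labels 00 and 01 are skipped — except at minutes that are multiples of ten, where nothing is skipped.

Each 10-minute DF block holds 10 × 60 × 30 − 9 × 2 = 17982 frames. 329908 ÷ 17982 → 18 full blocks, remainder 6232.
Within the partial block the first minute is 1800 frames and each further minute 1798, so 3 further minute boundaries passed. Total skipped labels = 18 × 18 + 2 × 3 = 330.
Non-drop label index = 329908 + 330 = 330238; at 30 labels/s that is 03:03:27:28, i.e. DF 03:03:27;28.

03:03:27;28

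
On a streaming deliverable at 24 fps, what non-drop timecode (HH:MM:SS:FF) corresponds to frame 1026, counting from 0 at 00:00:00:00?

1026 ÷ 24 = 42 full seconds, remainder 18 frames.
42 s = 0 h 0 min 42 s.
Timecode: 00:00:42:18.

00:00:42:18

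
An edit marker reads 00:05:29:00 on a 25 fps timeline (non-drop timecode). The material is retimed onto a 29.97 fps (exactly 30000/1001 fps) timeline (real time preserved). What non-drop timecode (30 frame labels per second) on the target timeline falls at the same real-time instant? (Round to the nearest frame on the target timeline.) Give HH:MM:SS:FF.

00:05:28:20

Source frame index: (0×3600 + 5×60 + 29) × 25 + 0 = 8225.
Real time: 8225 / (25) = 329 s.
Target frame: (329) × (30000/1001) = 1410000/143 ≈ 9860.140 → 9860.
At 30 labels/s: frame 9860 → 00:05:28:20.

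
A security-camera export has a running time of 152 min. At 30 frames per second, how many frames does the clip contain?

152 min = 9120 s.
Frames = 9120 × 30 = 273600.

273600 frames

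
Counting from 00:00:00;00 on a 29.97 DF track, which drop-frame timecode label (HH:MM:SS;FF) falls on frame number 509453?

04:43:18;23

Each 10-minute DF block holds 10 × 60 × 30 − 9 × 2 = 17982 frames. 509453 ÷ 17982 → 28 full blocks, remainder 5957.
Within the partial block the first minute is 1800 frames and each further minute 1798, so 3 further minute boundaries passed. Total skipped labels = 18 × 28 + 2 × 3 = 510.
Non-drop label index = 509453 + 510 = 509963; at 30 labels/s that is 04:43:18:23, i.e. DF 04:43:18;23.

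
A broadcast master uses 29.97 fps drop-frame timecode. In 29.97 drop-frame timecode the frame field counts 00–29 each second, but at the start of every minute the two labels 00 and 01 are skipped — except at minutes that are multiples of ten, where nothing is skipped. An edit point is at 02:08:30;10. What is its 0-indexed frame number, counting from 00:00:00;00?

231078

As if non-drop at 30 labels/s: (2 × 3600 + 8 × 60 + 30) × 30 + 10 = 231310.
Minute boundaries passed: 128; those not divisible by 10: 128 − 12 = 116; dropped labels = 2 × 116 = 232.
Actual frame index = 231310 − 232 = 231078.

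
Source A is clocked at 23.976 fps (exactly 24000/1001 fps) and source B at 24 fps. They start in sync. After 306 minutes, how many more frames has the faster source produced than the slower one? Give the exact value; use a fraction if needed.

306 min = 18360 s.
A emits 24000/1001 × 18360 = 440640000/1001 frames; B emits 24 × 18360 = 440640.
Difference = 440640/1001 frames (≈ 440.1998); B is ahead of A.

440640/1001 frames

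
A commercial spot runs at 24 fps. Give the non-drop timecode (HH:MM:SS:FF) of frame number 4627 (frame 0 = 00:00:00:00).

00:03:12:19

4627 ÷ 24 = 192 full seconds, remainder 19 frames.
192 s = 0 h 3 min 12 s.
Timecode: 00:03:12:19.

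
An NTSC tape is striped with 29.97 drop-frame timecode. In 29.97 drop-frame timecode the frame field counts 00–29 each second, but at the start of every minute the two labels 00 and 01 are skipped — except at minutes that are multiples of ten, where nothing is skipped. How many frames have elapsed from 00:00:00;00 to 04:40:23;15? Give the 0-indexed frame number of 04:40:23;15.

Complete 10-minute blocks: 28, each 17982 frames → 503496.
Remaining 0 whole minutes in the current block: 0 frames.
Within the current minute: 23 × 30 + 15 = 705. Total = 503496 + 0 + 705 = 504201.

504201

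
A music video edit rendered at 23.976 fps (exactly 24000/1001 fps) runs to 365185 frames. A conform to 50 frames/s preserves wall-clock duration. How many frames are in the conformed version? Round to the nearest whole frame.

761563 frames

Frames at target rate = 365185 × (50) / (24000/1001) = 73110037/96 ≈ 761562.885.
Nearest whole frame: 761563.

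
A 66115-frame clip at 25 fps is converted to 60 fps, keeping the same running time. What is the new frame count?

Target frames = source frames × (target rate / source rate) = 66115 × (60)/(25) = 66115 × 12/5 = 158676.

158676 frames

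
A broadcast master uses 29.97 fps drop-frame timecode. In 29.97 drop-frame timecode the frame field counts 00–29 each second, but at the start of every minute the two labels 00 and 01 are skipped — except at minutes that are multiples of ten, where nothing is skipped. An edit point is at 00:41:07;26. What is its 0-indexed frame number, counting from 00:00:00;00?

73962

As if non-drop at 30 labels/s: (0 × 3600 + 41 × 60 + 7) × 30 + 26 = 74036.
Minute boundaries passed: 41; those not divisible by 10: 41 − 4 = 37; dropped labels = 2 × 37 = 74.
Actual frame index = 74036 − 74 = 73962.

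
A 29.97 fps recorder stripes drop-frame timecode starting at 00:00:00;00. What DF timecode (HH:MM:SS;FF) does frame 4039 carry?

Ten DF minutes hold 17982 frames, so frame 4039 lies in block 0 (frames 0–17981) with 4039 frames into that block.
The block's first minute is 1800 frames and the rest 1798 each; 4039 frames reaches minute 2, so 0 × 18 + 2 × 2 = 4 labels have been skipped so far.
Adding those back, label number 4039 + 4 = 4043 at 30 labels/s is 134 s + 23 f = 0 h 2 min 14 s frame 23, i.e. 00:02:14;23.

00:02:14;23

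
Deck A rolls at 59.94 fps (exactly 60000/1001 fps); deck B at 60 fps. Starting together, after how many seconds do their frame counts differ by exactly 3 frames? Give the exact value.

50.05 seconds

The gap grows by |60 − 60000/1001| = 60/1001 frames per second.
Time for a 3-frame gap: 3 ÷ (60/1001) = 50.05 s.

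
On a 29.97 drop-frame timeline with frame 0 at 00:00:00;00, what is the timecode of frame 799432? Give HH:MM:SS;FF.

Each 10-minute DF block holds 10 × 60 × 30 − 9 × 2 = 17982 frames. 799432 ÷ 17982 → 44 full blocks, remainder 8224.
Within the partial block the first minute is 1800 frames and each further minute 1798, so 4 further minute boundaries passed. Total skipped labels = 18 × 44 + 2 × 4 = 800.
Non-drop label index = 799432 + 800 = 800232; at 30 labels/s that is 07:24:34:12, i.e. DF 07:24:34;12.

07:24:34;12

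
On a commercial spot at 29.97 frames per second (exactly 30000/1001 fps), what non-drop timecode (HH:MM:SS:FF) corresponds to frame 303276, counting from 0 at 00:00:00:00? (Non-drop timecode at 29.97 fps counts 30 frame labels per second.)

02:48:29:06

303276 ÷ 30 = 10109 full seconds, remainder 6 frames.
10109 s = 2 h 48 min 29 s.
Timecode: 02:48:29:06.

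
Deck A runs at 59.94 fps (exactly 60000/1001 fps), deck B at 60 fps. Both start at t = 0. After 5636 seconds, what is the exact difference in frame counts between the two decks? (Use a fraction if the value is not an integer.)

A emits 60000/1001 × 5636 = 338160000/1001 frames; B emits 60 × 5636 = 338160.
Difference = 338160/1001 frames (≈ 337.8222); B is ahead of A.

338160/1001 frames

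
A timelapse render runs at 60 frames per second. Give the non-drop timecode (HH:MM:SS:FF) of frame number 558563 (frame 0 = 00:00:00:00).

558563 ÷ 60 = 9309 full seconds, remainder 23 frames.
9309 s = 2 h 35 min 9 s.
Timecode: 02:35:09:23.

02:35:09:23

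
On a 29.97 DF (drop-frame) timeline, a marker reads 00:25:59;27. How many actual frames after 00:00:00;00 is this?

As if non-drop at 30 labels/s: (0 × 3600 + 25 × 60 + 59) × 30 + 27 = 46797.
Minute boundaries passed: 25; those not divisible by 10: 25 − 2 = 23; dropped labels = 2 × 23 = 46.
Actual frame index = 46797 − 46 = 46751.

46751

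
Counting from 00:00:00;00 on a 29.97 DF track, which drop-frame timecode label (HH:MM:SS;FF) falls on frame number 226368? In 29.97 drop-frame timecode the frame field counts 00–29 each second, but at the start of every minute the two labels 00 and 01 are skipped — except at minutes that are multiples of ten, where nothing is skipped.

02:05:53;04

Each 10-minute DF block holds 10 × 60 × 30 − 9 × 2 = 17982 frames. 226368 ÷ 17982 → 12 full blocks, remainder 10584.
Within the partial block the first minute is 1800 frames and each further minute 1798, so 5 further minute boundaries passed. Total skipped labels = 18 × 12 + 2 × 5 = 226.
Non-drop label index = 226368 + 226 = 226594; at 30 labels/s that is 02:05:53:04, i.e. DF 02:05:53;04.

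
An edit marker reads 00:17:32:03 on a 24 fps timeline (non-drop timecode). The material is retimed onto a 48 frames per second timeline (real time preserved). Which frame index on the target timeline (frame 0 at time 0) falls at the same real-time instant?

Source frame index: (0×3600 + 17×60 + 32) × 24 + 3 = 25251.
Real time: 25251 / (24) = 8417/8 s.
Target frame: (8417/8) × (48) = 50502.

frame 50502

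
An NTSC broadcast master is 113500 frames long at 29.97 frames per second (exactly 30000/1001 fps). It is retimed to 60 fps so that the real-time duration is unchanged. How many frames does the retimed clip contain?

227227 frames

Target frames = source frames × (target rate / source rate) = 113500 × (60)/(30000/1001) = 113500 × 1001/500 = 227227.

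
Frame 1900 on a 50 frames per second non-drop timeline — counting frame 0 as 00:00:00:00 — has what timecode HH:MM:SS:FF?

00:00:38:00

1900 ÷ 50 = 38 full seconds, remainder 0 frames.
38 s = 0 h 0 min 38 s.
Timecode: 00:00:38:00.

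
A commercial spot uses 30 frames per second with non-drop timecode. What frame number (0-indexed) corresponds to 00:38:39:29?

69599

Total seconds to the label: (0 × 3600 + 38 × 60 + 39) = 2319.
Frame index = 2319 × 30 + 29 = 69599.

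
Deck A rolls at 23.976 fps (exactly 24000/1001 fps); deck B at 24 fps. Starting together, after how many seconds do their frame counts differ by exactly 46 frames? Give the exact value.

23023/12 seconds

The gap grows by |24 − 24000/1001| = 24/1001 frames per second.
Time for a 46-frame gap: 46 ÷ (24/1001) = 23023/12 s.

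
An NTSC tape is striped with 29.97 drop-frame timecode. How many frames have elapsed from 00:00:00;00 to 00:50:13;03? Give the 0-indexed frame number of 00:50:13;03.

90303

As if non-drop at 30 labels/s: (0 × 3600 + 50 × 60 + 13) × 30 + 3 = 90393.
Minute boundaries passed: 50; those not divisible by 10: 50 − 5 = 45; dropped labels = 2 × 45 = 90.
Actual frame index = 90393 − 90 = 90303.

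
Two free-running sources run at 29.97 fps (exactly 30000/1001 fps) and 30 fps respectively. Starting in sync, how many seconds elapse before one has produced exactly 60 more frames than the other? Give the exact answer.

2002 seconds

The gap grows by |30 − 30000/1001| = 30/1001 frames per second.
Time for a 60-frame gap: 60 ÷ (30/1001) = 2002 s.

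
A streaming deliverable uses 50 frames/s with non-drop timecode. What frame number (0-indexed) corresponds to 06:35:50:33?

1187533

Total seconds to the label: (6 × 3600 + 35 × 60 + 50) = 23750.
Frame index = 23750 × 50 + 33 = 1187533.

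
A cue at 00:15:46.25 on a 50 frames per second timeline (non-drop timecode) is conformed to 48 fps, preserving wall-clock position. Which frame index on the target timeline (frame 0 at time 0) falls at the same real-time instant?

frame 45432

Source frame index: (0×3600 + 15×60 + 46) × 50 + 25 = 47325.
Real time: 47325 / (50) = 1893/2 s.
Target frame: (1893/2) × (48) = 45432.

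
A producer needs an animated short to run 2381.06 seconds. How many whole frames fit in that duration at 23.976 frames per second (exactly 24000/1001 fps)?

57088 frames

Frames = 2381.06 × 24000/1001 = 5195040/91 ≈ 57088.3516.
Complete frames: 57088.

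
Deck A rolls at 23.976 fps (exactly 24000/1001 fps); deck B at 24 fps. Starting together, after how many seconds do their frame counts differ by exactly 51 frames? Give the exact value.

The gap grows by |24 − 24000/1001| = 24/1001 frames per second.
Time for a 51-frame gap: 51 ÷ (24/1001) = 2127.125 s.

2127.125 seconds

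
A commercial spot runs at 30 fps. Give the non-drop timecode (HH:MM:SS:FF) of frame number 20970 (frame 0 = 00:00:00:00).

00:11:39:00

20970 ÷ 30 = 699 full seconds, remainder 0 frames.
699 s = 0 h 11 min 39 s.
Timecode: 00:11:39:00.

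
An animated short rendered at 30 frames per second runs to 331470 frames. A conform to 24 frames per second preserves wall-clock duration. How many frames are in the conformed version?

Target frames = source frames × (target rate / source rate) = 331470 × (24)/(30) = 331470 × 4/5 = 265176.

265176 frames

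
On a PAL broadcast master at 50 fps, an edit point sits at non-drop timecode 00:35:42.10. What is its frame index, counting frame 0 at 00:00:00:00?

frame 107110

Total seconds to the label: (0 × 3600 + 35 × 60 + 42) = 2142.
Frame index = 2142 × 50 + 10 = 107110.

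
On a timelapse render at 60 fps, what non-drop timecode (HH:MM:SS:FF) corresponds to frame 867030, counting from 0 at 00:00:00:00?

04:00:50:30

867030 ÷ 60 = 14450 full seconds, remainder 30 frames.
14450 s = 4 h 0 min 50 s.
Timecode: 04:00:50:30.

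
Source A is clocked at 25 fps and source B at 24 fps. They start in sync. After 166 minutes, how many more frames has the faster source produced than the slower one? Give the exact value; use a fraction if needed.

166 min = 9960 s.
A emits 25 × 9960 = 249000 frames; B emits 24 × 9960 = 239040.
Difference = 9960 frames; B is behind A.

9960 frames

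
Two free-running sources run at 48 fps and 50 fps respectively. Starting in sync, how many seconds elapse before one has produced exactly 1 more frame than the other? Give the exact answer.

The gap grows by |50 − 48| = 2 frames per second.
Time for a 1-frame gap: 1 ÷ (2) = 0.5 s.

0.5 seconds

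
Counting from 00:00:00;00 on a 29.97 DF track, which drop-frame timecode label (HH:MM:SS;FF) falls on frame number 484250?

Ten DF minutes hold 17982 frames, so frame 484250 lies in block 26 (frames 467532–485513) with 16718 frames into that block.
The block's first minute is 1800 frames and the rest 1798 each; 16718 frames reaches minute 9, so 26 × 18 + 9 × 2 = 486 labels have been skipped so far.
Adding those back, label number 484250 + 486 = 484736 at 30 labels/s is 16157 s + 26 f = 4 h 29 min 17 s frame 26, i.e. 04:29:17;26.

04:29:17;26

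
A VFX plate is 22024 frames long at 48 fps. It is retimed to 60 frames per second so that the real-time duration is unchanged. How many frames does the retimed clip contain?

27530 frames

Frames at target rate = 22024 × (60) / (48) = 27530.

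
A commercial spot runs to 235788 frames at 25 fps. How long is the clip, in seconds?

9431.52 seconds

Running time = 235788 / (25) = 9431.52 s.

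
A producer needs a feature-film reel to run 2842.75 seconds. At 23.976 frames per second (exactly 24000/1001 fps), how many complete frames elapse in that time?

Frames = 2842.75 × 24000/1001 = 68226000/1001 ≈ 68157.8422.
Complete frames: 68157.

68157 frames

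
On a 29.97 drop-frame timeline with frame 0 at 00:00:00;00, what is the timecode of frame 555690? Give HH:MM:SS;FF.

05:09:01;18

Each 10-minute DF block holds 10 × 60 × 30 − 9 × 2 = 17982 frames. 555690 ÷ 17982 → 30 full blocks, remainder 16230.
Within the partial block the first minute is 1800 frames and each further minute 1798, so 9 further minute boundaries passed. Total skipped labels = 18 × 30 + 2 × 9 = 558.
Non-drop label index = 555690 + 558 = 556248; at 30 labels/s that is 05:09:01:18, i.e. DF 05:09:01;18.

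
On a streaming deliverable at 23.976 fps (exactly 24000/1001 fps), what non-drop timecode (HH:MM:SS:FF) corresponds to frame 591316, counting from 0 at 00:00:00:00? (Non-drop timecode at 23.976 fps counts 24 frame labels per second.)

591316 ÷ 24 = 24638 full seconds, remainder 4 frames.
24638 s = 6 h 50 min 38 s.
Timecode: 06:50:38:04.

06:50:38:04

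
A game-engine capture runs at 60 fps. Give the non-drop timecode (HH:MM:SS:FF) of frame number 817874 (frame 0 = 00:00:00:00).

03:47:11:14

817874 ÷ 60 = 13631 full seconds, remainder 14 frames.
13631 s = 3 h 47 min 11 s.
Timecode: 03:47:11:14.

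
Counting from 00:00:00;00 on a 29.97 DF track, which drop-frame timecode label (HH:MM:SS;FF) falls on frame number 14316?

Each 10-minute DF block holds 10 × 60 × 30 − 9 × 2 = 17982 frames. 14316 ÷ 17982 → 0 full blocks, remainder 14316.
Within the partial block the first minute is 1800 frames and each further minute 1798, so 7 further minute boundaries passed. Total skipped labels = 18 × 0 + 2 × 7 = 14.
Non-drop label index = 14316 + 14 = 14330; at 30 labels/s that is 00:07:57:20, i.e. DF 00:07:57;20.

00:07:57;20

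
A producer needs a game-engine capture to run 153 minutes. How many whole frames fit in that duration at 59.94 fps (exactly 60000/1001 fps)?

153 min = 9180 s.
Frames = 9180 × 60000/1001 = 550800000/1001 ≈ 550249.7502.
Complete frames: 550249.

550249 frames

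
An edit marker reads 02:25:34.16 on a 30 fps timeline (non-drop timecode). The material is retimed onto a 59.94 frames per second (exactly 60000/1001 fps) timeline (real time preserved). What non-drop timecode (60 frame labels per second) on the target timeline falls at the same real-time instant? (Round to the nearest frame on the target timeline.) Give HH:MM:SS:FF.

Source frame index: (2×3600 + 25×60 + 34) × 30 + 16 = 262036.
Real time: 262036 / (30) = 131018/15 s.
Target frame: (131018/15) × (60000/1001) = 524072000/1001 ≈ 523548.452 → 523548.
At 60 labels/s: frame 523548 → 02:25:25:48.

02:25:25:48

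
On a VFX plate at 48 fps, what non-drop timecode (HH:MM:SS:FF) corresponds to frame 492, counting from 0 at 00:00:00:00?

00:00:10:12

492 ÷ 48 = 10 full seconds, remainder 12 frames.
10 s = 0 h 0 min 10 s.
Timecode: 00:00:10:12.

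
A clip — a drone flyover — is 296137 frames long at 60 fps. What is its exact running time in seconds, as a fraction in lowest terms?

296137/60 seconds

Running time = 296137 ÷ (60) = 296137 × 1/60 = 296137/60 s.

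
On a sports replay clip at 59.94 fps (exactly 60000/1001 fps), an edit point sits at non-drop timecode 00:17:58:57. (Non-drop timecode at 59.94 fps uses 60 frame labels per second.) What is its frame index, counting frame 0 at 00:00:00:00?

Total seconds to the label: (0 × 3600 + 17 × 60 + 58) = 1078.
Frame index = 1078 × 60 + 57 = 64737.

frame 64737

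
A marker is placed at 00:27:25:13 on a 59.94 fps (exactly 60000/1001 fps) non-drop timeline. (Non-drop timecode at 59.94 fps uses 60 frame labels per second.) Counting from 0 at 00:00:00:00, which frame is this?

Total seconds to the label: (0 × 3600 + 27 × 60 + 25) = 1645.
Frame index = 1645 × 60 + 13 = 98713.

98713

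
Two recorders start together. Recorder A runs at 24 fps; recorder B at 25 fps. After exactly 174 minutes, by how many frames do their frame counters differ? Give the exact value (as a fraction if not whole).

10440 frames

174 min = 10440 s.
A emits 24 × 10440 = 250560 frames; B emits 25 × 10440 = 261000.
Difference = 10440 frames; B is ahead of A.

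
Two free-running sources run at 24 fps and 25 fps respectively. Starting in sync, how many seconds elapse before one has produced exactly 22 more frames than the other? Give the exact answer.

The gap grows by |25 − 24| = 1 frame per second.
Time for a 22-frame gap: 22 ÷ (1) = 22 s.

22 seconds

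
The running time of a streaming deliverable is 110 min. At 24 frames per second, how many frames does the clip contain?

158400 frames

110 min = 6600 s.
Frames = 6600 × 24 = 158400.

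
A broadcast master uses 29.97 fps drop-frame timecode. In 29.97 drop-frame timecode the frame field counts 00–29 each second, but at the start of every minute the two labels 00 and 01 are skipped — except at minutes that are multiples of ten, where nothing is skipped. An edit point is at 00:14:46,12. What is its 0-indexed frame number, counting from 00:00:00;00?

26566

As if non-drop at 30 labels/s: (0 × 3600 + 14 × 60 + 46) × 30 + 12 = 26592.
Minute boundaries passed: 14; those not divisible by 10: 14 − 1 = 13; dropped labels = 2 × 13 = 26.
Actual frame index = 26592 − 26 = 26566.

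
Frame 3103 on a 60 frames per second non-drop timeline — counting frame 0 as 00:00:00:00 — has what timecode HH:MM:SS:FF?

00:00:51:43

3103 ÷ 60 = 51 full seconds, remainder 43 frames.
51 s = 0 h 0 min 51 s.
Timecode: 00:00:51:43.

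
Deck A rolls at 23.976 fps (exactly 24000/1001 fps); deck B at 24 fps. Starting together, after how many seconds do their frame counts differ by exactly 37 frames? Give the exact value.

37037/24 seconds

The gap grows by |24 − 24000/1001| = 24/1001 frames per second.
Time for a 37-frame gap: 37 ÷ (24/1001) = 37037/24 s.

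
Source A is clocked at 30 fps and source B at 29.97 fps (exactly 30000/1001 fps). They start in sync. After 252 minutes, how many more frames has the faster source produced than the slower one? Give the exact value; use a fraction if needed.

64800/143 frames

252 min = 15120 s.
A emits 30 × 15120 = 453600 frames; B emits 30000/1001 × 15120 = 64800000/143.
Difference = 64800/143 frames (≈ 453.1469); B is behind A.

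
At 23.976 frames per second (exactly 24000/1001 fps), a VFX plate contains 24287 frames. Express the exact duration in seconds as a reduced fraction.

Running time = 24287 ÷ (24000/1001) = 24287 × 1001/24000 = 24311287/24000 s.

24311287/24000 seconds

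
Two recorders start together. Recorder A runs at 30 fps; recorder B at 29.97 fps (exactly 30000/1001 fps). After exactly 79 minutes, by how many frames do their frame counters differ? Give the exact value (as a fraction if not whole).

79 min = 4740 s.
A emits 30 × 4740 = 142200 frames; B emits 30000/1001 × 4740 = 142200000/1001.
Difference = 142200/1001 frames (≈ 142.0579); B is behind A.

142200/1001 frames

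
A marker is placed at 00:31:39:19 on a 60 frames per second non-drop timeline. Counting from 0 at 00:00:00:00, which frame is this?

Total seconds to the label: (0 × 3600 + 31 × 60 + 39) = 1899.
Frame index = 1899 × 60 + 19 = 113959.

frame 113959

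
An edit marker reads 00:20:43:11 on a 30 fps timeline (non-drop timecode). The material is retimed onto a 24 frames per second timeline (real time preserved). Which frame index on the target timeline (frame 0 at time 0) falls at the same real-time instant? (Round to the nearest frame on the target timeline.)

Source frame index: (0×3600 + 20×60 + 43) × 30 + 11 = 37301.
Real time: 37301 / (30) = 37301/30 s.
Target frame: (37301/30) × (24) = 149204/5 ≈ 29840.800 → 29841.

frame 29841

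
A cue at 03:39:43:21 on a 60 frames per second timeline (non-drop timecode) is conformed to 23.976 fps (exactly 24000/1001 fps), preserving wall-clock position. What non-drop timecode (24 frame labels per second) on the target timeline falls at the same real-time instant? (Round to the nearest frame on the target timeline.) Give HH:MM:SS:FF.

03:39:30:04

Source frame index: (3×3600 + 39×60 + 43) × 60 + 21 = 791001.
Real time: 791001 / (60) = 263667/20 s.
Target frame: (263667/20) × (24000/1001) = 316400400/1001 ≈ 316084.316 → 316084.
At 24 labels/s: frame 316084 → 03:39:30:04.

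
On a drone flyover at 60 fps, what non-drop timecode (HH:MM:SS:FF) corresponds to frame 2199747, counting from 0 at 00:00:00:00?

10:11:02:27

2199747 ÷ 60 = 36662 full seconds, remainder 27 frames.
36662 s = 10 h 11 min 2 s.
Timecode: 10:11:02:27.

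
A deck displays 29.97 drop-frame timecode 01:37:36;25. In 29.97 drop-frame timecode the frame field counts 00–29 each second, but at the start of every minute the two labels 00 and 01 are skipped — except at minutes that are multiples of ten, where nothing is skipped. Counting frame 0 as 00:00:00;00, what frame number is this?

As if non-drop at 30 labels/s: (1 × 3600 + 37 × 60 + 36) × 30 + 25 = 175705.
Minute boundaries passed: 97; those not divisible by 10: 97 − 9 = 88; dropped labels = 2 × 88 = 176.
Actual frame index = 175705 − 176 = 175529.

175529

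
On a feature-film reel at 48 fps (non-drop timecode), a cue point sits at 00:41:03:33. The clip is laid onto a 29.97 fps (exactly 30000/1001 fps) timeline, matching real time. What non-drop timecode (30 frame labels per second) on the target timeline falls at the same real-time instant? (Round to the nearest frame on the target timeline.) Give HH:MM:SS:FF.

Source frame index: (0×3600 + 41×60 + 3) × 48 + 33 = 118257.
Real time: 118257 / (48) = 39419/16 s.
Target frame: (39419/16) × (30000/1001) = 73910625/1001 ≈ 73836.788 → 73837.
At 30 labels/s: frame 73837 → 00:41:01:07.

00:41:01:07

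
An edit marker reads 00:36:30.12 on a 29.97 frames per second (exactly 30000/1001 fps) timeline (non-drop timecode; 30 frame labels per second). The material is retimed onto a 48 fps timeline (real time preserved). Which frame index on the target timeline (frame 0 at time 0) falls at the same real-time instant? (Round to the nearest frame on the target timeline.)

frame 105244

Source frame index: (0×3600 + 36×60 + 30) × 30 + 12 = 65712.
Real time: 65712 / (30000/1001) = 1370369/625 s.
Target frame: (1370369/625) × (48) = 65777712/625 ≈ 105244.339 → 105244.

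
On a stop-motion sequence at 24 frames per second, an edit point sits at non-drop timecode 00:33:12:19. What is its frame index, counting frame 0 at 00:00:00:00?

Total seconds to the label: (0 × 3600 + 33 × 60 + 12) = 1992.
Frame index = 1992 × 24 + 19 = 47827.

frame 47827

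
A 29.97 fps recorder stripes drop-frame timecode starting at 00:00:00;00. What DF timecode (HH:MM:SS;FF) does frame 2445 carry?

00:01:21;17

Ten DF minutes hold 17982 frames, so frame 2445 lies in block 0 (frames 0–17981) with 2445 frames into that block.
The block's first minute is 1800 frames and the rest 1798 each; 2445 frames reaches minute 1, so 0 × 18 + 1 × 2 = 2 labels have been skipped so far.
Adding those back, label number 2445 + 2 = 2447 at 30 labels/s is 81 s + 17 f = 0 h 1 min 21 s frame 17, i.e. 00:01:21;17.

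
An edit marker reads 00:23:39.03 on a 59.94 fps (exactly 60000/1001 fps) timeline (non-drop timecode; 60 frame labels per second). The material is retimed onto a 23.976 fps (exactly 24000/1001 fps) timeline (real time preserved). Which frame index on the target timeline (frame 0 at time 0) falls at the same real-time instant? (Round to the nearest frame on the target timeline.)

Source frame index: (0×3600 + 23×60 + 39) × 60 + 3 = 85143.
Real time: 85143 / (60000/1001) = 28409381/20000 s.
Target frame: (28409381/20000) × (24000/1001) = 170286/5 ≈ 34057.200 → 34057.

frame 34057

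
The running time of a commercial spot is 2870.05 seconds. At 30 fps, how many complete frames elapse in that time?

Frames = 2870.05 × 30 = 172203/2 ≈ 86101.5000.
Complete frames: 86101.

86101 frames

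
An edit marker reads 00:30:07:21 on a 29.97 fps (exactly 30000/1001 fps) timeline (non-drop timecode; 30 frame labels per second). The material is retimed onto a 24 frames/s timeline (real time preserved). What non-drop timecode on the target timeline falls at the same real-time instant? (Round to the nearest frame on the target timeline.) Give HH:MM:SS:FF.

00:30:09:12

Source frame index: (0×3600 + 30×60 + 7) × 30 + 21 = 54231.
Real time: 54231 / (30000/1001) = 18095077/10000 s.
Target frame: (18095077/10000) × (24) = 54285231/1250 ≈ 43428.185 → 43428.
At 24 labels/s: frame 43428 → 00:30:09:12.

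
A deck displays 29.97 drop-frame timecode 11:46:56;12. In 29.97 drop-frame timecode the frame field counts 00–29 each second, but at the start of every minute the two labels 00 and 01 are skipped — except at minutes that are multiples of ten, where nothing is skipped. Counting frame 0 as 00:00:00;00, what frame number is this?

1271220

Complete 10-minute blocks: 70, each 17982 frames → 1258740.
Remaining 6 whole minutes in the current block: 1800 + 5 × 1798 = 10790 frames.
Within the current minute: 56 × 30 + 12 − 2 = 1690 (labels ;00/;01 skipped at this minute). Total = 1258740 + 10790 + 1690 = 1271220.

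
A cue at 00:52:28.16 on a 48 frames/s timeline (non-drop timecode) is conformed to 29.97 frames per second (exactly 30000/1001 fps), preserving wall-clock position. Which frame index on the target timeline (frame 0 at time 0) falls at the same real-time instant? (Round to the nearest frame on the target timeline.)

frame 94356

Source frame index: (0×3600 + 52×60 + 28) × 48 + 16 = 151120.
Real time: 151120 / (48) = 9445/3 s.
Target frame: (9445/3) × (30000/1001) = 94450000/1001 ≈ 94355.644 → 94356.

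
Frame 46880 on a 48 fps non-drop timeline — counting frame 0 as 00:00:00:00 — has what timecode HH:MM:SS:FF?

00:16:16:32

46880 ÷ 48 = 976 full seconds, remainder 32 frames.
976 s = 0 h 16 min 16 s.
Timecode: 00:16:16:32.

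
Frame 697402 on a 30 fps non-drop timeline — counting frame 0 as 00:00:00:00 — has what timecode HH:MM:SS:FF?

697402 ÷ 30 = 23246 full seconds, remainder 22 frames.
23246 s = 6 h 27 min 26 s.
Timecode: 06:27:26:22.

06:27:26:22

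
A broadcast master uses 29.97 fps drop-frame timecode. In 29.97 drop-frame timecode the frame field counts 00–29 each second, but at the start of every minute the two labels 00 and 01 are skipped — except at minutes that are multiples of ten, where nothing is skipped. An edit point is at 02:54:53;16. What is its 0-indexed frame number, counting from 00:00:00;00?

As if non-drop at 30 labels/s: (2 × 3600 + 54 × 60 + 53) × 30 + 16 = 314806.
Minute boundaries passed: 174; those not divisible by 10: 174 − 17 = 157; dropped labels = 2 × 157 = 314.
Actual frame index = 314806 − 314 = 314492.

314492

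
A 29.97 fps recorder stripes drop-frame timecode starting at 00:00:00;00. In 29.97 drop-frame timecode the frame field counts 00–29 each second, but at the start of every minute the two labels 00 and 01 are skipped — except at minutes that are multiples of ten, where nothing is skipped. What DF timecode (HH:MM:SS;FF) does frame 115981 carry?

01:04:29;27

Each 10-minute DF block holds 10 × 60 × 30 − 9 × 2 = 17982 frames. 115981 ÷ 17982 → 6 full blocks, remainder 8089.
Within the partial block the first minute is 1800 frames and each further minute 1798, so 4 further minute boundaries passed. Total skipped labels = 18 × 6 + 2 × 4 = 116.
Non-drop label index = 115981 + 116 = 116097; at 30 labels/s that is 01:04:29:27, i.e. DF 01:04:29;27.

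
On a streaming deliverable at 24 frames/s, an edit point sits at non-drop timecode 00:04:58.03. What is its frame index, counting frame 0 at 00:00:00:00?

Total seconds to the label: (0 × 3600 + 4 × 60 + 58) = 298.
Frame index = 298 × 24 + 3 = 7155.

7155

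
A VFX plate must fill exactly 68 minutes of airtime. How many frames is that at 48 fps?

68 min = 4080 s.
Frames = 4080 × 48 = 195840.

195840 frames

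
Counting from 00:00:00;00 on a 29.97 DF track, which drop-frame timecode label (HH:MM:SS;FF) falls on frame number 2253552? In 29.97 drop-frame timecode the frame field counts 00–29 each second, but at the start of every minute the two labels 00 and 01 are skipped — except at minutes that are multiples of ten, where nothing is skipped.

Each 10-minute DF block holds 10 × 60 × 30 − 9 × 2 = 17982 frames. 2253552 ÷ 17982 → 125 full blocks, remainder 5802.
Within the partial block the first minute is 1800 frames and each further minute 1798, so 3 further minute boundaries passed. Total skipped labels = 18 × 125 + 2 × 3 = 2256.
Non-drop label index = 2253552 + 2256 = 2255808; at 30 labels/s that is 20:53:13:18, i.e. DF 20:53:13;18.

20:53:13;18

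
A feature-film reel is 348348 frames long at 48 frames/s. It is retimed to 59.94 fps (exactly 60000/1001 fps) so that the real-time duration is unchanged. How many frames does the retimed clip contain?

435000 frames

Target frames = source frames × (target rate / source rate) = 348348 × (60000/1001)/(48) = 348348 × 1250/1001 = 435000.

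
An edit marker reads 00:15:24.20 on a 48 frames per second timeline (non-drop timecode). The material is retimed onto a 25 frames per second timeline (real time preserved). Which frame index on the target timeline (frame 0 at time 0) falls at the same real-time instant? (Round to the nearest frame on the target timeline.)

frame 23110

Source frame index: (0×3600 + 15×60 + 24) × 48 + 20 = 44372.
Real time: 44372 / (48) = 11093/12 s.
Target frame: (11093/12) × (25) = 277325/12 ≈ 23110.417 → 23110.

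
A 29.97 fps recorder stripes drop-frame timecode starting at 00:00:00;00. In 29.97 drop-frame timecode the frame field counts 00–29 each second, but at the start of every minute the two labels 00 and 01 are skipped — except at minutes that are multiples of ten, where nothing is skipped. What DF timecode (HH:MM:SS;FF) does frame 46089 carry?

00:25:37;25

Ten DF minutes hold 17982 frames, so frame 46089 lies in block 2 (frames 35964–53945) with 10125 frames into that block.
The block's first minute is 1800 frames and the rest 1798 each; 10125 frames reaches minute 5, so 2 × 18 + 5 × 2 = 46 labels have been skipped so far.
Adding those back, label number 46089 + 46 = 46135 at 30 labels/s is 1537 s + 25 f = 0 h 25 min 37 s frame 25, i.e. 00:25:37;25.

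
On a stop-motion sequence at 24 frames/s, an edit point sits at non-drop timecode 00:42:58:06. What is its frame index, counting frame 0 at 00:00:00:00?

Total seconds to the label: (0 × 3600 + 42 × 60 + 58) = 2578.
Frame index = 2578 × 24 + 6 = 61878.

frame 61878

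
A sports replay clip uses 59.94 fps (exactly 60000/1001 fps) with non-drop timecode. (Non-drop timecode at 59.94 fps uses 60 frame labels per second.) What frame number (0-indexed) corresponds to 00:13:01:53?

46913

Total seconds to the label: (0 × 3600 + 13 × 60 + 1) = 781.
Frame index = 781 × 60 + 53 = 46913.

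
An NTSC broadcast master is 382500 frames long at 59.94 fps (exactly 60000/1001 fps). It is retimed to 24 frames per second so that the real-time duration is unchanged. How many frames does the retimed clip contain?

153153 frames

Target frames = source frames × (target rate / source rate) = 382500 × (24)/(60000/1001) = 382500 × 1001/2500 = 153153.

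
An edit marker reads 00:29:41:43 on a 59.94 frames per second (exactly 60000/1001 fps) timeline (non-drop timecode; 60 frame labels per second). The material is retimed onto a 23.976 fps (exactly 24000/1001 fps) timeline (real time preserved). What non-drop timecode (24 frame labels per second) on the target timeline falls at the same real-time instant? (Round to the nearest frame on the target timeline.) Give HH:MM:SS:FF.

Source frame index: (0×3600 + 29×60 + 41) × 60 + 43 = 106903.
Real time: 106903 / (60000/1001) = 107009903/60000 s.
Target frame: (107009903/60000) × (24000/1001) = 213806/5 ≈ 42761.200 → 42761.
At 24 labels/s: frame 42761 → 00:29:41:17.

00:29:41:17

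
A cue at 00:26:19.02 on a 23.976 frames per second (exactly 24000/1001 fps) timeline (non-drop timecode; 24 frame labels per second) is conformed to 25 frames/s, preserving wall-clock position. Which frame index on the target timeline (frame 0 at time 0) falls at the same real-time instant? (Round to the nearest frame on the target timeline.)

Source frame index: (0×3600 + 26×60 + 19) × 24 + 2 = 37898.
Real time: 37898 / (24000/1001) = 18967949/12000 s.
Target frame: (18967949/12000) × (25) = 18967949/480 ≈ 39516.560 → 39517.

frame 39517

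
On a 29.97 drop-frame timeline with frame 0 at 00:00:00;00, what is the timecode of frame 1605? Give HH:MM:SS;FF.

00:00:53;15

Each 10-minute DF block holds 10 × 60 × 30 − 9 × 2 = 17982 frames. 1605 ÷ 17982 → 0 full blocks, remainder 1605.
Within the partial block the first minute is 1800 frames and each further minute 1798, so 0 further minute boundaries passed. Total skipped labels = 18 × 0 + 2 × 0 = 0.
Non-drop label index = 1605 + 0 = 1605; at 30 labels/s that is 00:00:53:15, i.e. DF 00:00:53;15.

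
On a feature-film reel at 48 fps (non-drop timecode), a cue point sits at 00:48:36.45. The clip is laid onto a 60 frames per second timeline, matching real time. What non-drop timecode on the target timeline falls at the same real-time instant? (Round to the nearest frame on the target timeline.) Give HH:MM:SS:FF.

00:48:36:56

Source frame index: (0×3600 + 48×60 + 36) × 48 + 45 = 140013.
Real time: 140013 / (48) = 46671/16 s.
Target frame: (46671/16) × (60) = 700065/4 ≈ 175016.250 → 175016.
At 60 labels/s: frame 175016 → 00:48:36:56.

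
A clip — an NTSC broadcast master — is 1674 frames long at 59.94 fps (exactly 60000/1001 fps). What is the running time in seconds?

Running time = 1674 / (60000/1001) = 27.9279 s.

27.9279 seconds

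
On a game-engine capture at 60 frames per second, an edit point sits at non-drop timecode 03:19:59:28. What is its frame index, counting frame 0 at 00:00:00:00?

frame 719968

Total seconds to the label: (3 × 3600 + 19 × 60 + 59) = 11999.
Frame index = 11999 × 60 + 28 = 719968.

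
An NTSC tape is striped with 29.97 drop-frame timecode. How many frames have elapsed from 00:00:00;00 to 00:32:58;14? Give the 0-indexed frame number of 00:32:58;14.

59296

As if non-drop at 30 labels/s: (0 × 3600 + 32 × 60 + 58) × 30 + 14 = 59354.
Minute boundaries passed: 32; those not divisible by 10: 32 − 3 = 29; dropped labels = 2 × 29 = 58.
Actual frame index = 59354 − 58 = 59296.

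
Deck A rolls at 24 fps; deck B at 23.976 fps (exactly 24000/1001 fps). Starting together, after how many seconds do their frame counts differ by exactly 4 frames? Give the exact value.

1001/6 seconds

The gap grows by |24000/1001 − 24| = 24/1001 frames per second.
Time for a 4-frame gap: 4 ÷ (24/1001) = 1001/6 s.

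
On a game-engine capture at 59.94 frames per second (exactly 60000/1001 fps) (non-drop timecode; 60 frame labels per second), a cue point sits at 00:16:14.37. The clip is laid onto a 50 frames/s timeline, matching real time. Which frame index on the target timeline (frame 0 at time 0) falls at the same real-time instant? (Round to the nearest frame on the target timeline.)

Source frame index: (0×3600 + 16×60 + 14) × 60 + 37 = 58477.
Real time: 58477 / (60000/1001) = 58535477/60000 s.
Target frame: (58535477/60000) × (50) = 58535477/1200 ≈ 48779.564 → 48780.

frame 48780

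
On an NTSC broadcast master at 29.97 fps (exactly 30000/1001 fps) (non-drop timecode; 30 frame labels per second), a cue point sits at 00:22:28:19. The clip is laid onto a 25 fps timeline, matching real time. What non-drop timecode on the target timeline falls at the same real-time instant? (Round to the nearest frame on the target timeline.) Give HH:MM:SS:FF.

Source frame index: (0×3600 + 22×60 + 28) × 30 + 19 = 40459.
Real time: 40459 / (30000/1001) = 40499459/30000 s.
Target frame: (40499459/30000) × (25) = 40499459/1200 ≈ 33749.549 → 33750.
At 25 labels/s: frame 33750 → 00:22:30:00.

00:22:30:00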